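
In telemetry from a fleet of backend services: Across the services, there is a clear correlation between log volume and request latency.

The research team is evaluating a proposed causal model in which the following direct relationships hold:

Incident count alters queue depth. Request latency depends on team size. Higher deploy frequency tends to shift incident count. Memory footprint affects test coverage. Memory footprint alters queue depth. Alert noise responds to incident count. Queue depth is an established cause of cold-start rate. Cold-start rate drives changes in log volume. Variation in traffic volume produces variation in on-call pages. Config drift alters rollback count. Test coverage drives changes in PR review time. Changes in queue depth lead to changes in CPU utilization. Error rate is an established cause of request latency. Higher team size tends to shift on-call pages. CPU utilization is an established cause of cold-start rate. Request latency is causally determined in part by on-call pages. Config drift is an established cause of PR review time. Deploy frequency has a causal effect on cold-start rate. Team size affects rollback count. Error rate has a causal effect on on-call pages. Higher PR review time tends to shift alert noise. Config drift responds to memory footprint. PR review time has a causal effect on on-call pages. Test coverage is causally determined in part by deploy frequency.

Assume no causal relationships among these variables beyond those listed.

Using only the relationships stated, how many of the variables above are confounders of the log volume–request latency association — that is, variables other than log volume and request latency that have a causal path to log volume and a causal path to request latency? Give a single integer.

The common causes are: deploy frequency (to log volume via deploy frequency → cold-start rate → log volume; to request latency via deploy frequency → test coverage → PR review time → on-call pages → request latency); memory footprint (to log volume via memory footprint → queue depth → cold-start rate → log volume; to request latency via memory footprint → config drift → PR review time → on-call pages → request latency).
Every other variable lacks a causal path to at least one of log volume and request latency.

2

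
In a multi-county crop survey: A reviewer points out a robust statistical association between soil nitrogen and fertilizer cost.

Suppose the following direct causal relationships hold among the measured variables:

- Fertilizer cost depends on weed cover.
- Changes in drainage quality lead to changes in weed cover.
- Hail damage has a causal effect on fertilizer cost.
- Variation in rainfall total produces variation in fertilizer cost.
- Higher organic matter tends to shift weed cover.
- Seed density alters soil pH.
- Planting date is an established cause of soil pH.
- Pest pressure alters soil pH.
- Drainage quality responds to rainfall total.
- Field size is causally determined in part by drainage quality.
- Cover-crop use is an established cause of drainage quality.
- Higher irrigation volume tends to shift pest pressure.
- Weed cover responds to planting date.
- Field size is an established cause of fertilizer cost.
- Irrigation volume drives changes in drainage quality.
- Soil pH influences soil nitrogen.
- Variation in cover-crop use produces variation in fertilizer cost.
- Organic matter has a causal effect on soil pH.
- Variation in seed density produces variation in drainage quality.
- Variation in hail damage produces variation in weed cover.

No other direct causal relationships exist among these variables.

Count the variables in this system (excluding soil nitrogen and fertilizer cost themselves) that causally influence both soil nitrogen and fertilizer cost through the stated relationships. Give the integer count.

The common causes are: irrigation volume (to soil nitrogen via irrigation volume → pest pressure → soil pH → soil nitrogen; to fertilizer cost via irrigation volume → drainage quality → field size → fertilizer cost); organic matter (to soil nitrogen via organic matter → soil pH → soil nitrogen; to fertilizer cost via organic matter → weed cover → fertilizer cost); planting date (to soil nitrogen via planting date → soil pH → soil nitrogen; to fertilizer cost via planting date → weed cover → fertilizer cost); seed density (to soil nitrogen via seed density → soil pH → soil nitrogen; to fertilizer cost via seed density → drainage quality → field size → fertilizer cost).
Every other variable lacks a causal path to at least one of soil nitrogen and fertilizer cost.

4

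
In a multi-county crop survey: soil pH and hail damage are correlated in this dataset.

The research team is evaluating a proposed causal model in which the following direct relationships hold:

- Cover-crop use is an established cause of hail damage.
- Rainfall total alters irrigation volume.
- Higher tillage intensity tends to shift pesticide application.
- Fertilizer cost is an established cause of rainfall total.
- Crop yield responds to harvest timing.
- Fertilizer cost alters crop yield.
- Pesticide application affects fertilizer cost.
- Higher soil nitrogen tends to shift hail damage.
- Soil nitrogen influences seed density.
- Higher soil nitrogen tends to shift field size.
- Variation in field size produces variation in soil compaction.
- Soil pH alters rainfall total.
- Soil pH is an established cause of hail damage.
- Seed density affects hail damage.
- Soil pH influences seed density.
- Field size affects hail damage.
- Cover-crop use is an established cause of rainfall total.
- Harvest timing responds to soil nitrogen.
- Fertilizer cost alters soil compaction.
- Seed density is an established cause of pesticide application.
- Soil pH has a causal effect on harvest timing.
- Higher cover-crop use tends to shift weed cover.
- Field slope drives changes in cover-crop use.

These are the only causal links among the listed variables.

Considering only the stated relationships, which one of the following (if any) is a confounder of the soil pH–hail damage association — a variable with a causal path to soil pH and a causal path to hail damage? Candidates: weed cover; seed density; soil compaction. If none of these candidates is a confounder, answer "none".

none

None of the listed candidates has causal paths to both soil pH and hail damage in the stated relationships, so none is a common cause.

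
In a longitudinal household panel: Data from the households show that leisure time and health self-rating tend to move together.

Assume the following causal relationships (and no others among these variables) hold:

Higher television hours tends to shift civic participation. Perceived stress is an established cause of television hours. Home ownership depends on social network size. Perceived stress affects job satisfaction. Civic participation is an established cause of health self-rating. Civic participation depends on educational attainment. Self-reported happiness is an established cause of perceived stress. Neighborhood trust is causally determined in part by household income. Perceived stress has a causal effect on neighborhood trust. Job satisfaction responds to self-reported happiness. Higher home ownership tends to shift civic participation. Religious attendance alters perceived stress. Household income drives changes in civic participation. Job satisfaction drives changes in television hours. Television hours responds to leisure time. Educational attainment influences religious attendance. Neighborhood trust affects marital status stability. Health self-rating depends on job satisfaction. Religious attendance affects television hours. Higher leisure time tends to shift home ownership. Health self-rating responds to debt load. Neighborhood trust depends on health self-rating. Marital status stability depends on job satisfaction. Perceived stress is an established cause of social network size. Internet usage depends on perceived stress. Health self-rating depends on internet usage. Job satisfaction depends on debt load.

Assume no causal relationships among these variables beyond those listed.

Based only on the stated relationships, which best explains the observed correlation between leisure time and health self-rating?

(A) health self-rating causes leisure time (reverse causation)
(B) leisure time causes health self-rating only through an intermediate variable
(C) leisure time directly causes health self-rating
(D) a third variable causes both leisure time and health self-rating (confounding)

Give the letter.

B

Leisure time reaches health self-rating through leisure time → home ownership → civic participation → health self-rating — an indirect causal chain with no direct leisure time → health self-rating link. No variable causes both leisure time and health self-rating, so confounding is ruled out; the effect is mediated.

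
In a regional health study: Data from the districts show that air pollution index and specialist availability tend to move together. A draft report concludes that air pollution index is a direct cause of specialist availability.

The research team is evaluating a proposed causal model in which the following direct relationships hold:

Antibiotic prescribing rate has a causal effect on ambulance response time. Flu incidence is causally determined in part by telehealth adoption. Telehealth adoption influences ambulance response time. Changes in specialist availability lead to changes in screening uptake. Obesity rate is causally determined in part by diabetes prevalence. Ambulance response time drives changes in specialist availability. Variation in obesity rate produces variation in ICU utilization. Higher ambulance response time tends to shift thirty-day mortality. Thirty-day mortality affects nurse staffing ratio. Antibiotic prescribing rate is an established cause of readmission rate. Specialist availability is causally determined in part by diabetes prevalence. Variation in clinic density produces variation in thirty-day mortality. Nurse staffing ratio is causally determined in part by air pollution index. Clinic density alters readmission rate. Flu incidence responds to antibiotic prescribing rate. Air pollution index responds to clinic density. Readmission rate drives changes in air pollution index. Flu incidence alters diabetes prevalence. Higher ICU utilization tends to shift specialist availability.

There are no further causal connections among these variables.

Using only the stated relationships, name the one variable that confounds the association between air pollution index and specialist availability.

Antibiotic prescribing rate has a causal path to air pollution index (antibiotic prescribing rate → readmission rate → air pollution index) and a separate causal path to specialist availability (antibiotic prescribing rate → ambulance response time → specialist availability), so it is a common cause of both.
No stated relationship gives air pollution index a causal route to specialist availability, so the correlation is explained by the shared upstream cause rather than a direct effect.

antibiotic prescribing rate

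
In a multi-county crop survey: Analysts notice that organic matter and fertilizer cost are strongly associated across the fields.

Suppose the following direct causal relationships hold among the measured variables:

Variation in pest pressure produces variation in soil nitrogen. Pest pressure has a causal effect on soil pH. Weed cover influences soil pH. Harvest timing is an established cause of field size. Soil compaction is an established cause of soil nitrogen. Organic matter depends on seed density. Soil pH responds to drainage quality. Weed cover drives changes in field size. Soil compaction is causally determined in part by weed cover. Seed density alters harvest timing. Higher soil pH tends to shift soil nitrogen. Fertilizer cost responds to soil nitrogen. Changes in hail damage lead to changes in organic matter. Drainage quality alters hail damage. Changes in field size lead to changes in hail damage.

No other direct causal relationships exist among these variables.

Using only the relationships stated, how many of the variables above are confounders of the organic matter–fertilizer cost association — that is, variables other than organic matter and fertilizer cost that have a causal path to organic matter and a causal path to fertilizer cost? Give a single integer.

2

The common causes are: drainage quality (to organic matter via drainage quality → hail damage → organic matter; to fertilizer cost via drainage quality → soil pH → soil nitrogen → fertilizer cost); weed cover (to organic matter via weed cover → field size → hail damage → organic matter; to fertilizer cost via weed cover → soil pH → soil nitrogen → fertilizer cost).
Every other variable lacks a causal path to at least one of organic matter and fertilizer cost.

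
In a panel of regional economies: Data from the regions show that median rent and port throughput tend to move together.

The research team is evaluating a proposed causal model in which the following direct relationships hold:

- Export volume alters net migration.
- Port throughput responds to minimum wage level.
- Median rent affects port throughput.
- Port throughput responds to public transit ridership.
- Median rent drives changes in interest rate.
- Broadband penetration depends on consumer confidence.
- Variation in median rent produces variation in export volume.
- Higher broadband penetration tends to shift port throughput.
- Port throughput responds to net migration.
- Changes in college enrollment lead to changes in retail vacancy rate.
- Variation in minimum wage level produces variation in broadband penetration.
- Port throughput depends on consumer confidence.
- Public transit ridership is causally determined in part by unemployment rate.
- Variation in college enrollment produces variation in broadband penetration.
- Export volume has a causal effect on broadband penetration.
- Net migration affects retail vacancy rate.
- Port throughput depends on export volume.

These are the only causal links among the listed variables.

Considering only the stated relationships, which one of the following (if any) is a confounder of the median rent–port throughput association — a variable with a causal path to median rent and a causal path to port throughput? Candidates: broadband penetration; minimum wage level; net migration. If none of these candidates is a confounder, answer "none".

none

None of the listed candidates has causal paths to both median rent and port throughput in the stated relationships, so none is a common cause.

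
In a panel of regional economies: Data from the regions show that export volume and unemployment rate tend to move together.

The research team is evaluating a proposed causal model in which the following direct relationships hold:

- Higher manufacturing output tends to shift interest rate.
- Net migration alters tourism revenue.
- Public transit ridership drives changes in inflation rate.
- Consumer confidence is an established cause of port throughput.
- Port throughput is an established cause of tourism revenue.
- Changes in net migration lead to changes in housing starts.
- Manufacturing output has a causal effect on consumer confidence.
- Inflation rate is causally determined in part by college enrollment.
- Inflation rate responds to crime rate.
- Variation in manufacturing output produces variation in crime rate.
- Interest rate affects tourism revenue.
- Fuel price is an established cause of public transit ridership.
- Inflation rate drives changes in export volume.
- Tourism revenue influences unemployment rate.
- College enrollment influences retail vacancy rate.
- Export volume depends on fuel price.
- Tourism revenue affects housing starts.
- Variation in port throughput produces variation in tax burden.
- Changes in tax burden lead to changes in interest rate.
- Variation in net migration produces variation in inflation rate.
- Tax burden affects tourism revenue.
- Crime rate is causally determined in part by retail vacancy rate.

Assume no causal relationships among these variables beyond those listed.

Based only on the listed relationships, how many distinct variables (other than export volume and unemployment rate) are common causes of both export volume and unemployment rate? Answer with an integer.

2

The common causes are: manufacturing output (to export volume via manufacturing output → crime rate → inflation rate → export volume; to unemployment rate via manufacturing output → interest rate → tourism revenue → unemployment rate); net migration (to export volume via net migration → inflation rate → export volume; to unemployment rate via net migration → tourism revenue → unemployment rate).
Every other variable lacks a causal path to at least one of export volume and unemployment rate.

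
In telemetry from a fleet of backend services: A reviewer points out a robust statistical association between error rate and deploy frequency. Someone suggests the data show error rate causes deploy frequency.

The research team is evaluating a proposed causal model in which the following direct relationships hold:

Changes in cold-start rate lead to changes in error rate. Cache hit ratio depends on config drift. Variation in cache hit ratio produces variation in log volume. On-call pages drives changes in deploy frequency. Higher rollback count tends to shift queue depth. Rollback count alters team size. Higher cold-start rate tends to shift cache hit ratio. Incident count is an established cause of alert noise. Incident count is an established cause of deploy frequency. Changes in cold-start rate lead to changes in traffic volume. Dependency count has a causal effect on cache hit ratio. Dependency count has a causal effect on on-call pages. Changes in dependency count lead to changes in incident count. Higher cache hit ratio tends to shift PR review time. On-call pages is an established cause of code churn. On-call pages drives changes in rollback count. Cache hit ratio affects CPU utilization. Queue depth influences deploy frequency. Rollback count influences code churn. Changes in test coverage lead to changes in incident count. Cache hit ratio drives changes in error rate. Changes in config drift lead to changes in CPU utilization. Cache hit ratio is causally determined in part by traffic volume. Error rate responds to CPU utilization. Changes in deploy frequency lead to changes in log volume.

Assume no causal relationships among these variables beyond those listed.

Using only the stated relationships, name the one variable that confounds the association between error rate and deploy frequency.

dependency count

Dependency count has a causal path to error rate (dependency count → cache hit ratio → error rate) and a separate causal path to deploy frequency (dependency count → on-call pages → deploy frequency), so it is a common cause of both.
No stated relationship gives error rate a causal route to deploy frequency, so the correlation is explained by the shared upstream cause rather than a direct effect.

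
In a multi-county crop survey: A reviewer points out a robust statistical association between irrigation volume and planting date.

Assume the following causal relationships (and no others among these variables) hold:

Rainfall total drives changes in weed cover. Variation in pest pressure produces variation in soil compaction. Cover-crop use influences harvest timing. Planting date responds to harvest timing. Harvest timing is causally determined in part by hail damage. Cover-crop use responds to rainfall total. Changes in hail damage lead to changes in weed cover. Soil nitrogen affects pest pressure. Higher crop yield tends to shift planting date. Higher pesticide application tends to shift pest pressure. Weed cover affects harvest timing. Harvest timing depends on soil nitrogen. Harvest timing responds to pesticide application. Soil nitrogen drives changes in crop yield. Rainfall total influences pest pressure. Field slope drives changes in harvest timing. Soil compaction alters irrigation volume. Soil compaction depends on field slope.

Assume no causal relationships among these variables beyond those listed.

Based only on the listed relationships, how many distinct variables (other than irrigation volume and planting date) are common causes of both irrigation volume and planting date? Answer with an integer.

4

The common causes are: field slope (to irrigation volume via field slope → soil compaction → irrigation volume; to planting date via field slope → harvest timing → planting date); pesticide application (to irrigation volume via pesticide application → pest pressure → soil compaction → irrigation volume; to planting date via pesticide application → harvest timing → planting date); rainfall total (to irrigation volume via rainfall total → pest pressure → soil compaction → irrigation volume; to planting date via rainfall total → cover-crop use → harvest timing → planting date); soil nitrogen (to irrigation volume via soil nitrogen → pest pressure → soil compaction → irrigation volume; to planting date via soil nitrogen → harvest timing → planting date).
Every other variable lacks a causal path to at least one of irrigation volume and planting date.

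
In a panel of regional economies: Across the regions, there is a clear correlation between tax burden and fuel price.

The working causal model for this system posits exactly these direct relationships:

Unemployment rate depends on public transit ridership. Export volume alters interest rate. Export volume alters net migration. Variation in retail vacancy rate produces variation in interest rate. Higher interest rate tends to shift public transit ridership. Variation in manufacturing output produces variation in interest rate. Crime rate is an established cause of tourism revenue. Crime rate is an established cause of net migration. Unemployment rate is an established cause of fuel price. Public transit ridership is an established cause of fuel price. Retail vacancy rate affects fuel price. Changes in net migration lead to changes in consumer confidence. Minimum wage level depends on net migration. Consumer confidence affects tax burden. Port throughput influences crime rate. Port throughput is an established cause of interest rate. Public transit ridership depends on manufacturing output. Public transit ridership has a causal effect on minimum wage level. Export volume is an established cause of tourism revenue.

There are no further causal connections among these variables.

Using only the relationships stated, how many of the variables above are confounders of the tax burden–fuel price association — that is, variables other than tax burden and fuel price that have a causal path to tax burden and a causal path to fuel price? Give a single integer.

2

The common causes are: export volume (to tax burden via export volume → net migration → consumer confidence → tax burden; to fuel price via export volume → interest rate → public transit ridership → fuel price); port throughput (to tax burden via port throughput → crime rate → net migration → consumer confidence → tax burden; to fuel price via port throughput → interest rate → public transit ridership → fuel price).
Every other variable lacks a causal path to at least one of tax burden and fuel price.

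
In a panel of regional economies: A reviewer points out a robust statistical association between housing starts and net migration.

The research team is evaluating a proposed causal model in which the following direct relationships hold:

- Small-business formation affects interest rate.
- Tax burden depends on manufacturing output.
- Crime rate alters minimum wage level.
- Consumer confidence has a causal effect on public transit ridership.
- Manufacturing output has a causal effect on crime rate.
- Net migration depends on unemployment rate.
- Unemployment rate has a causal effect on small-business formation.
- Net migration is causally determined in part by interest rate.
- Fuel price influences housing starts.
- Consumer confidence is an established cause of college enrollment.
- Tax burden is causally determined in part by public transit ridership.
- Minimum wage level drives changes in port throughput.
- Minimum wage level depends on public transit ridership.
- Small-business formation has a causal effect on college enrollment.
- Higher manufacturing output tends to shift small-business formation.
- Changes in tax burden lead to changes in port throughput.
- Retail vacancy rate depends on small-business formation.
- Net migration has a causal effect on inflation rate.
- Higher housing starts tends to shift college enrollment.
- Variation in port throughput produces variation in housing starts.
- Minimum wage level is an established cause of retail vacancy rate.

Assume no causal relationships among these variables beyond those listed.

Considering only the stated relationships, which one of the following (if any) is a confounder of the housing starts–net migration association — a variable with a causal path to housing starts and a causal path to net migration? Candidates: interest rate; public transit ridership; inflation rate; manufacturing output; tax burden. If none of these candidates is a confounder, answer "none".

manufacturing output

Manufacturing output causes housing starts (manufacturing output → tax burden → port throughput → housing starts) and also causes net migration (manufacturing output → small-business formation → interest rate → net migration); it is a common cause of both.
Each of the other candidates lacks a causal path to at least one of housing starts and net migration, so they do not confound the relationship.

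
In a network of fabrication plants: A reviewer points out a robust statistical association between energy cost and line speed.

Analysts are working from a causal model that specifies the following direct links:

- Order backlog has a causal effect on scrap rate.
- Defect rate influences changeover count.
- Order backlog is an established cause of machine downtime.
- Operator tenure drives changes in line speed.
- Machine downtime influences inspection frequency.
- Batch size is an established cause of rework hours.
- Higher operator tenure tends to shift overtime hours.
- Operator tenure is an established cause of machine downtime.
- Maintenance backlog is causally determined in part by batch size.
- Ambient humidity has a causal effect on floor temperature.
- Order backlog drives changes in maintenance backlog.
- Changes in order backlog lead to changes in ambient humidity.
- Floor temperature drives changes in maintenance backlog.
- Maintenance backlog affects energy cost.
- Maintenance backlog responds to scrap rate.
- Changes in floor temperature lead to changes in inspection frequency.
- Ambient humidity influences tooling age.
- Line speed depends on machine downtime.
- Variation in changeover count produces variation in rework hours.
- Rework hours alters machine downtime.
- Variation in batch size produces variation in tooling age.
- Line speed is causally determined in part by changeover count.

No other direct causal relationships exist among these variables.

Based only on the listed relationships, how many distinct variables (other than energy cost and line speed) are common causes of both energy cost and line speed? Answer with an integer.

2

The common causes are: batch size (to energy cost via batch size → maintenance backlog → energy cost; to line speed via batch size → rework hours → machine downtime → line speed); order backlog (to energy cost via order backlog → maintenance backlog → energy cost; to line speed via order backlog → machine downtime → line speed).
Every other variable lacks a causal path to at least one of energy cost and line speed.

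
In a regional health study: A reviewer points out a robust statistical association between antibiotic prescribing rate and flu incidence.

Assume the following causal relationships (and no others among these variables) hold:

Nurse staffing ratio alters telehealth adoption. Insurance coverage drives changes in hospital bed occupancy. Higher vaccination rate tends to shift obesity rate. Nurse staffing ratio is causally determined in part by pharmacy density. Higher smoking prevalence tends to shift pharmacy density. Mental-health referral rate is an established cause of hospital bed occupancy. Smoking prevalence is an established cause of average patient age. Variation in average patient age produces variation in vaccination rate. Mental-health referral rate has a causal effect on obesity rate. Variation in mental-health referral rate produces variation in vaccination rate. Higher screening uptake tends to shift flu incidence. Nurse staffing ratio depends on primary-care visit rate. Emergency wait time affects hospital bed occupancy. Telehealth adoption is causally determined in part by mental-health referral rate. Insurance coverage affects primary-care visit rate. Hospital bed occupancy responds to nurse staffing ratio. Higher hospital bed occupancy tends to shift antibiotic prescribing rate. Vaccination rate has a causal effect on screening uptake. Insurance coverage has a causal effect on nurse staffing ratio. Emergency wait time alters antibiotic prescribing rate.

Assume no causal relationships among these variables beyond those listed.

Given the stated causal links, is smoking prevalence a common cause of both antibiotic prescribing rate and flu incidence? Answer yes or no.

yes

Smoking prevalence has a causal path to antibiotic prescribing rate (smoking prevalence → pharmacy density → nurse staffing ratio → hospital bed occupancy → antibiotic prescribing rate) and to flu incidence (smoking prevalence → average patient age → vaccination rate → screening uptake → flu incidence), so it is a common cause of both — a confounder.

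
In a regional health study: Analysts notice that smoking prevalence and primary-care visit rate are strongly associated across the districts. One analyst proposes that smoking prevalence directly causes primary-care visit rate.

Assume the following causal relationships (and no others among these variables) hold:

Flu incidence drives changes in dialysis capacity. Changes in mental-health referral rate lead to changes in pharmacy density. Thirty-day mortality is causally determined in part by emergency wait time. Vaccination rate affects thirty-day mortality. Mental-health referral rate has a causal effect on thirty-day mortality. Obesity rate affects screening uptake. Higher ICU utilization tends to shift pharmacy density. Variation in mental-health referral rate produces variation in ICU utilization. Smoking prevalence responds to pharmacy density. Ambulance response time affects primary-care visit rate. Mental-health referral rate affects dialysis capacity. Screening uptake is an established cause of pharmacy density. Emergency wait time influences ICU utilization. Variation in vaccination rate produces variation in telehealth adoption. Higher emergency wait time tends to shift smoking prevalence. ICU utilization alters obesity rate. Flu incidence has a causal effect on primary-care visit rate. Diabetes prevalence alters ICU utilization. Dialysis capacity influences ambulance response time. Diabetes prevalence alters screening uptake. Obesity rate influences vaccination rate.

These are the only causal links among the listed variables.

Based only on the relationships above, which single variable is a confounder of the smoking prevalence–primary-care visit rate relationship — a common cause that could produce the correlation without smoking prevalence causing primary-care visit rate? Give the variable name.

mental-health referral rate

Mental-health referral rate has a causal path to smoking prevalence (mental-health referral rate → pharmacy density → smoking prevalence) and a separate causal path to primary-care visit rate (mental-health referral rate → dialysis capacity → ambulance response time → primary-care visit rate), so it is a common cause of both.
No stated relationship gives smoking prevalence a causal route to primary-care visit rate, so the correlation is explained by the shared upstream cause rather than a direct effect.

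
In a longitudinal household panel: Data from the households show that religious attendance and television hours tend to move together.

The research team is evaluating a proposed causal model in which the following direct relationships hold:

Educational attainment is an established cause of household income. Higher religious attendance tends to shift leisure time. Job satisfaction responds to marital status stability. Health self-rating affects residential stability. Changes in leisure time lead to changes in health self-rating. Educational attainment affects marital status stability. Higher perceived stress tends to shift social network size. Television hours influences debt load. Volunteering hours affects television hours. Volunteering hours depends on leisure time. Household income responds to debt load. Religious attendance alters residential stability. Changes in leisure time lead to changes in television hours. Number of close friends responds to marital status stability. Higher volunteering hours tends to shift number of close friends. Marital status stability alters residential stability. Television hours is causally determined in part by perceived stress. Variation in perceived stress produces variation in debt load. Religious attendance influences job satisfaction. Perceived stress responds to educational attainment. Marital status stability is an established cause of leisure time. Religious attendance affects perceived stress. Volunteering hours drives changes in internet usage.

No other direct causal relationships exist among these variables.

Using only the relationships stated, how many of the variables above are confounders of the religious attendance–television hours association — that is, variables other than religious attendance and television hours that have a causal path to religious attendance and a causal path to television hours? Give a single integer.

0

No listed variable has a causal path to both religious attendance and television hours, so there are no common causes.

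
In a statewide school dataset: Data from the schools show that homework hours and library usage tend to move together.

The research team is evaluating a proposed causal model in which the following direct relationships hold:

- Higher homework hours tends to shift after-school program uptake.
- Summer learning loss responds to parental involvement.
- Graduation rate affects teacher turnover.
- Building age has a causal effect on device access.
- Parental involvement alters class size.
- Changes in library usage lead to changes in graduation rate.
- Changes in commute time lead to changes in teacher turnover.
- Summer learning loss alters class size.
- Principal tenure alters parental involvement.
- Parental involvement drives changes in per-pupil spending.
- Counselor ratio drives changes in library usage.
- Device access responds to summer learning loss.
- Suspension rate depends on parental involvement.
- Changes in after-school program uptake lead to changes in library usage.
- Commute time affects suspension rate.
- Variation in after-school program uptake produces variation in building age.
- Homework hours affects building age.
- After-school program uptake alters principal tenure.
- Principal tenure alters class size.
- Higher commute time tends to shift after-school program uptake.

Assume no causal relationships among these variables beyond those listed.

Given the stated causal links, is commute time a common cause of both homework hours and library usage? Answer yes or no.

Commute time has no stated causal path to homework hours. A confounder must cause both variables, so commute time does not qualify.

no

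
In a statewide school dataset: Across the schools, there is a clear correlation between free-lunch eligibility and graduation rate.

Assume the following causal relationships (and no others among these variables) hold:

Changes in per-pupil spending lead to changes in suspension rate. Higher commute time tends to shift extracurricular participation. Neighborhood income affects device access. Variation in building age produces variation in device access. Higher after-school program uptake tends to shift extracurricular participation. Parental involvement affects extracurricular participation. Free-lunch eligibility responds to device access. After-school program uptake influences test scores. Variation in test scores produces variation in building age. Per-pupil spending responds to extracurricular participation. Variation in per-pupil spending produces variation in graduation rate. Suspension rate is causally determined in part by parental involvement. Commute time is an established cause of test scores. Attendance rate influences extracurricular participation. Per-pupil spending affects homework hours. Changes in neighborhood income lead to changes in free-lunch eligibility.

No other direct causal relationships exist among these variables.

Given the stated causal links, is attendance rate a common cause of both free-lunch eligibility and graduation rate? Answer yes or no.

Attendance rate has no stated causal path to free-lunch eligibility. A confounder must cause both variables, so attendance rate does not qualify.

no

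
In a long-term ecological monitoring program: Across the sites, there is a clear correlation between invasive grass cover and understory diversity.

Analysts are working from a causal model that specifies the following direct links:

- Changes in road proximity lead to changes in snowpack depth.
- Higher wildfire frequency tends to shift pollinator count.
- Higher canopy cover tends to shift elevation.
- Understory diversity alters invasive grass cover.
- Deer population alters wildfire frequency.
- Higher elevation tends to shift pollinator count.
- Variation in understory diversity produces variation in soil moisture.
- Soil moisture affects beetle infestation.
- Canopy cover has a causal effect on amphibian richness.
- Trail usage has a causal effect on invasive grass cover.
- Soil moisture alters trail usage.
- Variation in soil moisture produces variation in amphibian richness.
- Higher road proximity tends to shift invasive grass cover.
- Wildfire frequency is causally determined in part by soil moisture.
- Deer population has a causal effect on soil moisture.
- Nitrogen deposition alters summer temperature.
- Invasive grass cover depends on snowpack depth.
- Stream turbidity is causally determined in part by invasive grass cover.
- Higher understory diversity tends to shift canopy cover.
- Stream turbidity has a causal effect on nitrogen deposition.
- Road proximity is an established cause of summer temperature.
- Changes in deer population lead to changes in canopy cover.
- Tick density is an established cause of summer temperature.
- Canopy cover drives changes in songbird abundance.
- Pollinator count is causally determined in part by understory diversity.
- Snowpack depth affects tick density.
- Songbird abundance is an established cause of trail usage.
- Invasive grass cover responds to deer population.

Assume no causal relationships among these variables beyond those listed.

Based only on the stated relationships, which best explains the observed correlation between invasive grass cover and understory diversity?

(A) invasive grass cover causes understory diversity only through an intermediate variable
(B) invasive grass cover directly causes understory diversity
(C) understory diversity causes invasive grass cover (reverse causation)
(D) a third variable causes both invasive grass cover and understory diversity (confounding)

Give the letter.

C

The stated link runs understory diversity → invasive grass cover; invasive grass cover has no causal path to understory diversity. No variable causes both, so confounding is ruled out. The correlation reflects reverse causation.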